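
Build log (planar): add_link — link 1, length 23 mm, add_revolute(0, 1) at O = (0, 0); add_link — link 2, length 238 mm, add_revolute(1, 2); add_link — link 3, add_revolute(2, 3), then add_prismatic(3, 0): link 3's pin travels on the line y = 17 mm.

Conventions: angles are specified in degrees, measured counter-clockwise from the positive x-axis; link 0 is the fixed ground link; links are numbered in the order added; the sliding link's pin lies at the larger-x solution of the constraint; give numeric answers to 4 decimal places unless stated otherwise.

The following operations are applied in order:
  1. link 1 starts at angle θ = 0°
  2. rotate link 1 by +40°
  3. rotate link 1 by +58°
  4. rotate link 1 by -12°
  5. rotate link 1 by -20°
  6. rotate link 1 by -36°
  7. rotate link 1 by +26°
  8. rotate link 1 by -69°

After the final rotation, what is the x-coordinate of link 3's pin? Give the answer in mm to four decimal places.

geometry: r = 23 mm, L = 238 mm, e = 17 mm; θ starts at 0°
rotate link 1 by +40°: θ ← 0° +40° = 40°
rotate link 1 by +58°: θ ← 40° +58° = 98°
rotate link 1 by -12°: θ ← 98° -12° = 86°
rotate link 1 by -20°: θ ← 86° -20° = 66°
rotate link 1 by -36°: θ ← 66° -36° = 30°
rotate link 1 by +26°: θ ← 30° +26° = 56°
rotate link 1 by -69°: θ ← 56° -69° = -13°
crank pin P = (r cos θ, r sin θ) = (22.410511, -5.173874)
h = r sin θ − e = -5.173874 − 17 = -22.173874
x = r cos θ + √(L² − h²) = 22.410511 + 236.964806 = 259.375318

259.3753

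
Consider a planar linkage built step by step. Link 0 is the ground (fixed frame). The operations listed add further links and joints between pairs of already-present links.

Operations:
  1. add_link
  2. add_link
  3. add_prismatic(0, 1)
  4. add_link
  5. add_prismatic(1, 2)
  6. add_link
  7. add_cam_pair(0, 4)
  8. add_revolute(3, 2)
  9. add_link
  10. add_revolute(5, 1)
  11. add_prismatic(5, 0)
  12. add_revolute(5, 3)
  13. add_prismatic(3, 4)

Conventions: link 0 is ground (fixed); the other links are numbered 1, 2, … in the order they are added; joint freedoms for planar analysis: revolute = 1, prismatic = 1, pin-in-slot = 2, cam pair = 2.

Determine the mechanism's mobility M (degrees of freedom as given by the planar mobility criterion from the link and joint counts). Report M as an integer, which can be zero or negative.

link 0 = ground. State L|J1|J2 = 1|0|0
+link1  2|0|0
+link2  3|0|0
P(0,1) f=1→J1  3|1|0
+link3  4|1|0
P(1,2) f=1→J1  4|2|0
+link4  5|2|0
C(0,4) f=2→J2  5|2|1
R(3,2) f=1→J1  5|3|1
+link5  6|3|1
R(5,1) f=1→J1  6|4|1
P(5,0) f=1→J1  6|5|1
R(5,3) f=1→J1  6|6|1
P(3,4) f=1→J1  6|7|1
M = 3(6−1)−2·7−1 = 15−14−1 = 0

M = 0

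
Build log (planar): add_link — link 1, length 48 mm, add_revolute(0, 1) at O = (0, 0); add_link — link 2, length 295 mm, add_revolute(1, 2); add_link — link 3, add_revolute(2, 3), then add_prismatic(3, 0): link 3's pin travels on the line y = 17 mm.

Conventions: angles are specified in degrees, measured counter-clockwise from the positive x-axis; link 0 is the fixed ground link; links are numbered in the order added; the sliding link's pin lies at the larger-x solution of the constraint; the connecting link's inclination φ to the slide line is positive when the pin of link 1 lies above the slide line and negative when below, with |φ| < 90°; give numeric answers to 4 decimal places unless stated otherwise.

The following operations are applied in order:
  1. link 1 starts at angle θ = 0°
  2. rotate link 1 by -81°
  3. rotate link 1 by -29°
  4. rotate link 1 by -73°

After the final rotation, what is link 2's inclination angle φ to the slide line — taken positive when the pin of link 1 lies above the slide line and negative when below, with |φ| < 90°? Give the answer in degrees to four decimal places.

geometry: r = 48 mm, L = 295 mm, e = 17 mm; θ starts at 0°
rotate link 1 by -81°: θ ← 0° -81° = -81°
rotate link 1 by -29°: θ ← -81° -29° = -110°
rotate link 1 by -73°: θ ← -110° -73° = -183°
h = r sin θ − e = 2.512126 − 17 = -14.487874
sin φ = h / L = -14.487874 / 295 = -0.04911144
φ = arcsin(-0.04911144) = -2.815010°

-2.8150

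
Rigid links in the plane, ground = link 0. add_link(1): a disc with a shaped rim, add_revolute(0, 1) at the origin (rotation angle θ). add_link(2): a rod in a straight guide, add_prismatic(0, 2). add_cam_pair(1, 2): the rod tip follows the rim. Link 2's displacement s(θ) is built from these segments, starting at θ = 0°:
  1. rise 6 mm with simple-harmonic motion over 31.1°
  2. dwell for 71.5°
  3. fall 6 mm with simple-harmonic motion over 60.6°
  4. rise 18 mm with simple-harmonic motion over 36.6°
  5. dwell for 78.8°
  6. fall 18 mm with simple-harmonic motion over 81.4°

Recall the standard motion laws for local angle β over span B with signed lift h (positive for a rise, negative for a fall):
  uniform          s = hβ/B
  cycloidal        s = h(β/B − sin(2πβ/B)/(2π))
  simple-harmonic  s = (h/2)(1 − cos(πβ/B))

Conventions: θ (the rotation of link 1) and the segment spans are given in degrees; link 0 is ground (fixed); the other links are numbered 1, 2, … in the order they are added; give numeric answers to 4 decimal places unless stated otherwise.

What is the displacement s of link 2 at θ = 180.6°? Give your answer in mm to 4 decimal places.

segment 1 (0° to 31.1°, simple-harmonic, h = 6) is passed completely: s = 0.0000 + (6) = 6.0000
segment 2 (31.1° to 102.6°, dwell): s unchanged at 6.0000
segment 3 (102.6° to 163.2°, simple-harmonic, h = -6) is passed completely: s = 6.0000 + (-6) = 0.0000
θ = 180.6° falls in segment 4 (163.2° to 199.8°, simple-harmonic, h = 18): β = 180.6 − 163.2 = 17.4°, B = 36.6°; Δs = 18/2·(1 − cos(π·0.4754)) = 8.3054; s = 0.0000 + 8.3054 = 8.3054

8.3054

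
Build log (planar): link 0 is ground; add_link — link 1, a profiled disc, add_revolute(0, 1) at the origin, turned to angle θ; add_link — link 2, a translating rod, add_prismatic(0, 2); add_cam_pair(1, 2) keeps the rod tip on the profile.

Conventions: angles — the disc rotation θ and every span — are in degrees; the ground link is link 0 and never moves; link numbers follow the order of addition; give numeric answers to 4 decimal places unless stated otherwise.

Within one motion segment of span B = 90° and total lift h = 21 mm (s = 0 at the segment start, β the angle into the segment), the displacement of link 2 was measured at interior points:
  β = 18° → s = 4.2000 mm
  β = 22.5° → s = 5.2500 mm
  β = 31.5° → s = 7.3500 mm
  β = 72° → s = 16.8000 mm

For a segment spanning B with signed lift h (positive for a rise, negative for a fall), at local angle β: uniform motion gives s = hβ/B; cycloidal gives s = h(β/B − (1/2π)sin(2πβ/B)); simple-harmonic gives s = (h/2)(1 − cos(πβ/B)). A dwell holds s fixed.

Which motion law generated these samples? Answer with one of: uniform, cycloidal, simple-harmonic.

candidates at β/B = r: uniform s = h·r (linear in β); cycloidal s = h·(r − sin(2πr)/(2π)); simple-harmonic s = (h/2)(1 − cos(πr))
β=18°: printed 4.2000 | uniform 4.2000, cycloidal 1.0213, simple-harmonic 2.0053
β=22.5°: printed 5.2500 | uniform 5.2500, cycloidal 1.9077, simple-harmonic 3.0754
β=31.5°: printed 7.3500 | uniform 7.3500, cycloidal 4.6461, simple-harmonic 5.7331
β=72°: printed 16.8000 | uniform 16.8000, cycloidal 19.9787, simple-harmonic 18.9947
only one law matches every sample → uniform

uniform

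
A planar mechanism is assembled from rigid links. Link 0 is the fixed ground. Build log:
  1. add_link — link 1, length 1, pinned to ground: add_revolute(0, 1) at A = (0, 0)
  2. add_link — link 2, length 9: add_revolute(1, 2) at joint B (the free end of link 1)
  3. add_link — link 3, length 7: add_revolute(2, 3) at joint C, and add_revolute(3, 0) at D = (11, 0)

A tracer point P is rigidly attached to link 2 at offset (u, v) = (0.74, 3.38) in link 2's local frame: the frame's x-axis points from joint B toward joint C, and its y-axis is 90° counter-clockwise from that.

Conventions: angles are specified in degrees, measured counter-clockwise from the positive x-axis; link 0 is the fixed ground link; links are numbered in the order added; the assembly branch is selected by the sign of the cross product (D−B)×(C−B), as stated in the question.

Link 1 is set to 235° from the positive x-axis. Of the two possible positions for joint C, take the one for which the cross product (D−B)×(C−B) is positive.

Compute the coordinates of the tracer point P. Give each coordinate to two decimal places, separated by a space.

A=(0,0), D=(11.00,0)
B = A + 1.00·(cos235°, sin235°) = (-0.5736, -0.8192)
|BD| = 11.6025
circle(B,9.00) ∩ circle(D,7.00): a=7.1803, h=5.4262
  candidates: C₊=(6.2057,5.1004) cross=62.958; C₋=(6.9719,-5.7249) cross=-62.958
  branch + wants cross > 0 → take C=(6.2057,5.1004) (cross=62.958)
ex = (C−B)/|BC| = (0.7533,0.6577); ey = (-0.6577,0.7533)
P = B + 0.74·ex + 3.38·ey = (-2.2393,2.2136)

-2.24 2.21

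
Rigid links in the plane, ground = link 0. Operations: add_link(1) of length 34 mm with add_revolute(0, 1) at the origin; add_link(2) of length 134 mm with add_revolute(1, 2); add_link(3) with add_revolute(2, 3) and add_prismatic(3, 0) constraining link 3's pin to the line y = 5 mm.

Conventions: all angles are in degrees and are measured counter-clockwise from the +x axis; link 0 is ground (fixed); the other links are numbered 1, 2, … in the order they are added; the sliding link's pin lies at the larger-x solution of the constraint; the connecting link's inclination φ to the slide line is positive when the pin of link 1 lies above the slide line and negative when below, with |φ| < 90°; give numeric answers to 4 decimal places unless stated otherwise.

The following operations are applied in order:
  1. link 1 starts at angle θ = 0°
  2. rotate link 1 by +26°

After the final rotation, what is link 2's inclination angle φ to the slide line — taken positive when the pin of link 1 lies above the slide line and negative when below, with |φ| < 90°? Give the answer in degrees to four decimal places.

geometry: r = 34 mm, L = 134 mm, e = 5 mm; θ starts at 0°
rotate link 1 by +26°: θ ← 0° +26° = 26°
h = r sin θ − e = 14.904619 − 5 = 9.904619
sin φ = h / L = 9.904619 / 134 = 0.07391507
φ = arcsin(0.07391507) = 4.238887°

4.2389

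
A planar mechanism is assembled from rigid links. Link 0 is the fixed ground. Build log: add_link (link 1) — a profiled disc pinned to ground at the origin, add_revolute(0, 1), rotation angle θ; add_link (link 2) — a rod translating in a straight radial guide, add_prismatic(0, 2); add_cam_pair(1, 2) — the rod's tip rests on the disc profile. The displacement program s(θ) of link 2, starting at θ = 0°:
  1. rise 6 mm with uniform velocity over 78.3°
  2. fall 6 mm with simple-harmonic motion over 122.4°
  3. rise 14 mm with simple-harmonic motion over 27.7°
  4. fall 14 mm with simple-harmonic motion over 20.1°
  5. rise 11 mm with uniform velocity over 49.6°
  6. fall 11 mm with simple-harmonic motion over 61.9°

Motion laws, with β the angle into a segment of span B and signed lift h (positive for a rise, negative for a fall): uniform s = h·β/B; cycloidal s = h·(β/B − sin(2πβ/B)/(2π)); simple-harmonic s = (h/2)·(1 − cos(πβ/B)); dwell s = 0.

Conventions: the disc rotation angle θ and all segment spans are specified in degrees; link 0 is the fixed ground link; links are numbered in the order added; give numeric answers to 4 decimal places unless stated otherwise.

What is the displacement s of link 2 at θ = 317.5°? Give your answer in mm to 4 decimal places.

seg 1 [0°–78.3°] uniform, h=6: full span → s += 6 → s = 6.0000
seg 2 [78.3°–200.7°] simple-harmonic, h=-6: full span → s += -6 → s = 0.0000
seg 3 [200.7°–228.4°] simple-harmonic, h=14: full span → s += 14 → s = 14.0000
seg 4 [228.4°–248.5°] simple-harmonic, h=-14: full span → s += -14 → s = 0.0000
seg 5 [248.5°–298.1°] uniform, h=11: full span → s += 11 → s = 11.0000
seg 6 [298.1°–360°] simple-harmonic, h=-11: θ=317.5° here. β=19.4, B=61.9. -11/2·(1 − cos(π·0.3134)) = -2.4574 → s = 8.5426

8.5426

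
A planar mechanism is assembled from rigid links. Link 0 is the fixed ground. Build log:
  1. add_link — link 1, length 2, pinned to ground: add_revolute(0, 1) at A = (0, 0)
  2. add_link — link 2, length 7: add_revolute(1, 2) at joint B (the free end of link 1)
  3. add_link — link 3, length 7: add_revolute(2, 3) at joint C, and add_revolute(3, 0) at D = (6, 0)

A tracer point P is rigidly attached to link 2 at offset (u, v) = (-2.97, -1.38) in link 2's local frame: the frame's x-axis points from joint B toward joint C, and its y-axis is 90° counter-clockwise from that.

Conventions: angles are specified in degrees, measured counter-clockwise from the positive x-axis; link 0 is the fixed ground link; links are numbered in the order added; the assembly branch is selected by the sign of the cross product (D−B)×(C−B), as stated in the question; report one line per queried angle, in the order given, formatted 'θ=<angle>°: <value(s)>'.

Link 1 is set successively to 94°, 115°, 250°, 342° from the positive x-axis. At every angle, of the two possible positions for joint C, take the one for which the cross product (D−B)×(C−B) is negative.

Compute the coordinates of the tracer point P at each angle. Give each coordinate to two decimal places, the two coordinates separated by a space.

A=(0,0), D=(6.00,0)
θ=94°: B = A + 2.00·(cos94°, sin94°) = (-0.1395, 1.9951)
θ=94°: |BD| = 6.4556
θ=94°: circle(B,7.00) ∩ circle(D,7.00): a=3.2278, h=6.2114
θ=94°:   candidates: C₊=(4.8499,6.9049) cross=40.098; C₋=(1.0106,-4.9097) cross=-40.098
θ=94°:   branch - wants cross < 0 → take C=(1.0106,-4.9097) (cross=-40.098)
θ=94°: ex = (C−B)/|BC| = (0.1643,-0.9864); ey = (0.9864,0.1643)
θ=94°: P = B + -2.97·ex + -1.38·ey = (-1.9887,4.6980)
θ=115°: B = A + 2.00·(cos115°, sin115°) = (-0.8452, 1.8126)
θ=115°: |BD| = 7.0812
θ=115°: circle(B,7.00) ∩ circle(D,7.00): a=3.5406, h=6.0386
θ=115°:   candidates: C₊=(4.1231,6.7437) cross=42.760; C₋=(1.0316,-4.9311) cross=-42.760
θ=115°:   branch - wants cross < 0 → take C=(1.0316,-4.9311) (cross=-42.760)
θ=115°: ex = (C−B)/|BC| = (0.2681,-0.9634); ey = (0.9634,0.2681)
θ=115°: P = B + -2.97·ex + -1.38·ey = (-2.9710,4.3039)
θ=250°: B = A + 2.00·(cos250°, sin250°) = (-0.6840, -1.8794)
θ=250°: |BD| = 6.9432
θ=250°: circle(B,7.00) ∩ circle(D,7.00): a=3.4716, h=6.0785
θ=250°:   candidates: C₊=(1.0127,4.9119) cross=42.204; C₋=(4.3033,-6.7913) cross=-42.204
θ=250°:   branch - wants cross < 0 → take C=(4.3033,-6.7913) (cross=-42.204)
θ=250°: ex = (C−B)/|BC| = (0.7125,-0.7017); ey = (0.7017,0.7125)
θ=250°: P = B + -2.97·ex + -1.38·ey = (-3.7684,-0.7786)
θ=342°: B = A + 2.00·(cos342°, sin342°) = (1.9021, -0.6180)
θ=342°: |BD| = 4.1442
θ=342°: circle(B,7.00) ∩ circle(D,7.00): a=2.0721, h=6.6863
θ=342°:   candidates: C₊=(2.9539,6.3025) cross=27.709; C₋=(4.9482,-6.9205) cross=-27.709
θ=342°:   branch - wants cross < 0 → take C=(4.9482,-6.9205) (cross=-27.709)
θ=342°: ex = (C−B)/|BC| = (0.4352,-0.9004); ey = (0.9004,0.4352)
θ=342°: P = B + -2.97·ex + -1.38·ey = (-0.6328,1.4555)

θ=94°: -1.99 4.70
θ=115°: -2.97 4.30
θ=250°: -3.77 -0.78
θ=342°: -0.63 1.46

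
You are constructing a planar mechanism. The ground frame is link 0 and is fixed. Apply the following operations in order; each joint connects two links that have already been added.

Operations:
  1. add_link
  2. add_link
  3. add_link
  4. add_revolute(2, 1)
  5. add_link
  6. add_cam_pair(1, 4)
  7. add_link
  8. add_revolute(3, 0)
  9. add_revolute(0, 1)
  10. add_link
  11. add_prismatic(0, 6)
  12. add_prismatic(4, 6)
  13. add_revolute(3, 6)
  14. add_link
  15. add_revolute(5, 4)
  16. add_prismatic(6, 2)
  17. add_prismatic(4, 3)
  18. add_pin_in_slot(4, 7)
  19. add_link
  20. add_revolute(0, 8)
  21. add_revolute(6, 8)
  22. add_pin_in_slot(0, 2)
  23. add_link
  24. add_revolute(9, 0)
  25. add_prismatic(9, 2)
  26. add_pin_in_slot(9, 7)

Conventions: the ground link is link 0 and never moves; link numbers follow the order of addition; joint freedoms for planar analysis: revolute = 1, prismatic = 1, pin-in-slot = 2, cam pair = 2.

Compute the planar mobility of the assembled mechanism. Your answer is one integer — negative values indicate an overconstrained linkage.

L=1 J1=0 J2=0
add link → L=2 J1=0 J2=0
add link → L=3 J1=0 J2=0
add link → L=4 J1=0 J2=0
R@2,1 dof=1 J1 → L=4 J1=1 J2=0
add link → L=5 J1=1 J2=0
C@1,4 dof=2 J2 → L=5 J1=1 J2=1
add link → L=6 J1=1 J2=1
R@3,0 dof=1 J1 → L=6 J1=2 J2=1
R@0,1 dof=1 J1 → L=6 J1=3 J2=1
add link → L=7 J1=3 J2=1
P@0,6 dof=1 J1 → L=7 J1=4 J2=1
P@4,6 dof=1 J1 → L=7 J1=5 J2=1
R@3,6 dof=1 J1 → L=7 J1=6 J2=1
add link → L=8 J1=6 J2=1
R@5,4 dof=1 J1 → L=8 J1=7 J2=1
P@6,2 dof=1 J1 → L=8 J1=8 J2=1
P@4,3 dof=1 J1 → L=8 J1=9 J2=1
PS@4,7 dof=2 J2 → L=8 J1=9 J2=2
add link → L=9 J1=9 J2=2
R@0,8 dof=1 J1 → L=9 J1=10 J2=2
R@6,8 dof=1 J1 → L=9 J1=11 J2=2
PS@0,2 dof=2 J2 → L=9 J1=11 J2=3
add link → L=10 J1=11 J2=3
R@9,0 dof=1 J1 → L=10 J1=12 J2=3
P@9,2 dof=1 J1 → L=10 J1=13 J2=3
PS@9,7 dof=2 J2 → L=10 J1=13 J2=4
M=3(L−1)−2J1−J2=3·9−2·13−4=-3

M = -3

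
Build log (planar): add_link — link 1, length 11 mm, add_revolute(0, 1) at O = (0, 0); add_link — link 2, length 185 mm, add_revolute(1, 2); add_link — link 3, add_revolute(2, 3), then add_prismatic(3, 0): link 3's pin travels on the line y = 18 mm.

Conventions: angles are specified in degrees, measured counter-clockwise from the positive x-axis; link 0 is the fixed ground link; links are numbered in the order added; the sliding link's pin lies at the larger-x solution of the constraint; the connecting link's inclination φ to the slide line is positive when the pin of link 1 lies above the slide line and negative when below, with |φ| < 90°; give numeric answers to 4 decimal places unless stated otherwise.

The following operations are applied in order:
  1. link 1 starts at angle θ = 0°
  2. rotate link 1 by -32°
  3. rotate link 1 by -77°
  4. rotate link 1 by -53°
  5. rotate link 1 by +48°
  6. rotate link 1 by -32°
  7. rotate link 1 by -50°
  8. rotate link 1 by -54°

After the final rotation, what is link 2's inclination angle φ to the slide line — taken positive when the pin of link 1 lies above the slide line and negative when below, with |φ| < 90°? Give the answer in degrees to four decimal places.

geometry: r = 11 mm, L = 185 mm, e = 18 mm; θ starts at 0°
rotate link 1 by -32°: θ ← 0° -32° = -32°
rotate link 1 by -77°: θ ← -32° -77° = -109°
rotate link 1 by -53°: θ ← -109° -53° = -162°
rotate link 1 by +48°: θ ← -162° +48° = -114°
rotate link 1 by -32°: θ ← -114° -32° = -146°
rotate link 1 by -50°: θ ← -146° -50° = -196°
rotate link 1 by -54°: θ ← -196° -54° = -250°
h = r sin θ − e = 10.336619 − 18 = -7.663381
sin φ = h / L = -7.663381 / 185 = -0.04142368
φ = arcsin(-0.04142368) = -2.374081°

-2.3741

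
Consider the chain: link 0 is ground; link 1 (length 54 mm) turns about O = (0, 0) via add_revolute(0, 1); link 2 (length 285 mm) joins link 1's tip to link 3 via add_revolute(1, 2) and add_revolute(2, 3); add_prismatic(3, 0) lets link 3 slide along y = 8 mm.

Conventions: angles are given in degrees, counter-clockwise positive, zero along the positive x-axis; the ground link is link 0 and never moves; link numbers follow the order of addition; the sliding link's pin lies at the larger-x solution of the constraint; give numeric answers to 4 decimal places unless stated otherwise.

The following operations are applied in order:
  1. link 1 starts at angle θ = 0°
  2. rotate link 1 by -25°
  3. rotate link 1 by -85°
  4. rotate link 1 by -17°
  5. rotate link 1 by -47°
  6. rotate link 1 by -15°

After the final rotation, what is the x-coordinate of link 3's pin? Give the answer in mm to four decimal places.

geometry: r = 54 mm, L = 285 mm, e = 8 mm; θ starts at 0°
rotate link 1 by -25°: θ ← 0° -25° = -25°
rotate link 1 by -85°: θ ← -25° -85° = -110°
rotate link 1 by -17°: θ ← -110° -17° = -127°
rotate link 1 by -47°: θ ← -127° -47° = -174°
rotate link 1 by -15°: θ ← -174° -15° = -189°
crank pin P = (r cos θ, r sin θ) = (-53.335170, 8.447461)
h = r sin θ − e = 8.447461 − 8 = 0.447461
x = r cos θ + √(L² − h²) = -53.335170 + 284.999649 = 231.664478

231.6645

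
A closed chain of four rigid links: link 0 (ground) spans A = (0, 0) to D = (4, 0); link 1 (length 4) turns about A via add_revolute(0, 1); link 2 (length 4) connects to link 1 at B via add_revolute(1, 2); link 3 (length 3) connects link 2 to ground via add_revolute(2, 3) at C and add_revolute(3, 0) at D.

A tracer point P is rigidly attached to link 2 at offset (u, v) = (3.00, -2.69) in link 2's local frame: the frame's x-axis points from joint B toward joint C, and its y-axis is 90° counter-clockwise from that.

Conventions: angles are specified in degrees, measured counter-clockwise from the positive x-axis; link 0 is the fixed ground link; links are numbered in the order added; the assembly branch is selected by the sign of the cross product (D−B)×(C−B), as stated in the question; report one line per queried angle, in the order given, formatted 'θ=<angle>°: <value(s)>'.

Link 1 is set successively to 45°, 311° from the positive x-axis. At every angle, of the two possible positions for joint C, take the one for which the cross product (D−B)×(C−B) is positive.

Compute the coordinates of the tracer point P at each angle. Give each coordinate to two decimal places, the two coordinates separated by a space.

A=(0,0), D=(4.00,0)
θ=45°: B = A + 4.00·(cos45°, sin45°) = (2.8284, 2.8284)
θ=45°: |BD| = 3.0615
θ=45°: circle(B,4.00) ∩ circle(D,3.00): a=2.6740, h=2.9749
θ=45°:   candidates: C₊=(6.6001,1.4964) cross=9.107; C₋=(1.1033,-0.7804) cross=-9.107
θ=45°:   branch + wants cross > 0 → take C=(6.6001,1.4964) (cross=9.107)
θ=45°: ex = (C−B)/|BC| = (0.9429,-0.3330); ey = (0.3330,0.9429)
θ=45°: P = B + 3.00·ex + -2.69·ey = (4.7614,-0.7070)
θ=311°: B = A + 4.00·(cos311°, sin311°) = (2.6242, -3.0188)
θ=311°: |BD| = 3.3175
θ=311°: circle(B,4.00) ∩ circle(D,3.00): a=2.7138, h=2.9386
θ=311°:   candidates: C₊=(1.0756,0.6692) cross=9.749; C₋=(6.4236,-1.7680) cross=-9.749
θ=311°:   branch + wants cross > 0 → take C=(1.0756,0.6692) (cross=9.749)
θ=311°: ex = (C−B)/|BC| = (-0.3872,0.9220); ey = (-0.9220,-0.3872)
θ=311°: P = B + 3.00·ex + -2.69·ey = (3.9430,0.7887)

θ=45°: 4.76 -0.71
θ=311°: 3.94 0.79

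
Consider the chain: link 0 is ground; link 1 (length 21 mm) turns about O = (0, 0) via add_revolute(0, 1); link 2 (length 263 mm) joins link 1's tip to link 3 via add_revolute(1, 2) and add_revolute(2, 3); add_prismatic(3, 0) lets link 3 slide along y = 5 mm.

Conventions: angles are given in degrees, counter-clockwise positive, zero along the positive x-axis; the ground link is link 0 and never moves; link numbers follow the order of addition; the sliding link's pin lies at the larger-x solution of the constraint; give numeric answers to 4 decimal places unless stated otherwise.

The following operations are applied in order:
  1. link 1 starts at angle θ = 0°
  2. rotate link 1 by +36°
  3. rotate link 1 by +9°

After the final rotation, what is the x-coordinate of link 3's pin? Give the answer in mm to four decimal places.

geometry: r = 21 mm, L = 263 mm, e = 5 mm; θ starts at 0°
rotate link 1 by +36°: θ ← 0° +36° = 36°
rotate link 1 by +9°: θ ← 36° +9° = 45°
crank pin P = (r cos θ, r sin θ) = (14.849242, 14.849242)
h = r sin θ − e = 14.849242 − 5 = 9.849242
x = r cos θ + √(L² − h²) = 14.849242 + 262.815510 = 277.664753

277.6648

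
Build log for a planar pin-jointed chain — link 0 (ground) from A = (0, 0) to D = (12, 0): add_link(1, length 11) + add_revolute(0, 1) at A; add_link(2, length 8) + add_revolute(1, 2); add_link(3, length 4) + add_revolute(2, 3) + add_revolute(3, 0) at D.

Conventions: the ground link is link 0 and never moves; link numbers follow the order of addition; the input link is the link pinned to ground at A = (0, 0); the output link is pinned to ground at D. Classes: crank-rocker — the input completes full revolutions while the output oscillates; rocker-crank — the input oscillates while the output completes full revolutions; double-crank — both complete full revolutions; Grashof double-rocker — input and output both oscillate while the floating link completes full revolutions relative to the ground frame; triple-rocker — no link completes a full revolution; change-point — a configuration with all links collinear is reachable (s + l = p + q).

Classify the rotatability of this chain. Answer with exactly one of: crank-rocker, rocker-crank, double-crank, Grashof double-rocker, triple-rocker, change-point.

lengths: ground=12, input=11, coupler=8, output=4
sorted: s=4 (shortest), l=12 (longest), p+q=19
s + l = 16 vs p + q = 19
s + l < p + q (Grashof) with shortest = output link → rocker-crank

rocker-crank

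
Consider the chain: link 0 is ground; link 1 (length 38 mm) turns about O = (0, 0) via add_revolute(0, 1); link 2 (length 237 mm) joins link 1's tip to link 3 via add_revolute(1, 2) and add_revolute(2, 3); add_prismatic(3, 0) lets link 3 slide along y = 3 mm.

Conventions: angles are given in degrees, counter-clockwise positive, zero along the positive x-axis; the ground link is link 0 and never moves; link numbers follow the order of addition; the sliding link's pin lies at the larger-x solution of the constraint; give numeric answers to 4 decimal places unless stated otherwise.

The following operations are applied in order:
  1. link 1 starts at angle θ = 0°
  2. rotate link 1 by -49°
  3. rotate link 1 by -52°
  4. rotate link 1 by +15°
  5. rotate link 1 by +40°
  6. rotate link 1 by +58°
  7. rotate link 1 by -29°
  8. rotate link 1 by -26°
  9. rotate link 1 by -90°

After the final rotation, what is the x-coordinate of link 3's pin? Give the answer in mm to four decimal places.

geometry: r = 38 mm, L = 237 mm, e = 3 mm; θ starts at 0°
rotate link 1 by -49°: θ ← 0° -49° = -49°
rotate link 1 by -52°: θ ← -49° -52° = -101°
rotate link 1 by +15°: θ ← -101° +15° = -86°
rotate link 1 by +40°: θ ← -86° +40° = -46°
rotate link 1 by +58°: θ ← -46° +58° = 12°
rotate link 1 by -29°: θ ← 12° -29° = -17°
rotate link 1 by -26°: θ ← -17° -26° = -43°
rotate link 1 by -90°: θ ← -43° -90° = -133°
crank pin P = (r cos θ, r sin θ) = (-25.915938, -27.791441)
h = r sin θ − e = -27.791441 − 3 = -30.791441
x = r cos θ + √(L² − h²) = -25.915938 + 234.991249 = 209.075311

209.0753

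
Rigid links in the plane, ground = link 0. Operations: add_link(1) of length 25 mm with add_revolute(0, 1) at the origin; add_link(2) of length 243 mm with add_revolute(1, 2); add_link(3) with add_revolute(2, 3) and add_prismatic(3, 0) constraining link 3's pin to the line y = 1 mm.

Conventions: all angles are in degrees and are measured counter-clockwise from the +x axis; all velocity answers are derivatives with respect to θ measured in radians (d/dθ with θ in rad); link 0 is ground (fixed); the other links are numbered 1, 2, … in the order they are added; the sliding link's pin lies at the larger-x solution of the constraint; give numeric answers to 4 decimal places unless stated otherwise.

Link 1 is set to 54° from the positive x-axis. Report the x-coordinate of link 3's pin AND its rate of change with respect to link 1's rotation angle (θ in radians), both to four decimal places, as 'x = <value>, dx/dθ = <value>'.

geometry: r = 25 mm, L = 243 mm, e = 1 mm
crank pin P = (r cos θ, r sin θ) = (14.694631, 20.225425)
h = r sin θ − e = 20.225425 − 1 = 19.225425
x = r cos θ + √(L² − h²) = 14.694631 + 242.238277 = 256.932909
dx/dθ = −r sin θ − h·r cos θ/√(L² − h²) (θ in radians; h = 19.225425) = -21.391675

x = 256.9329, dx/dθ = -21.3917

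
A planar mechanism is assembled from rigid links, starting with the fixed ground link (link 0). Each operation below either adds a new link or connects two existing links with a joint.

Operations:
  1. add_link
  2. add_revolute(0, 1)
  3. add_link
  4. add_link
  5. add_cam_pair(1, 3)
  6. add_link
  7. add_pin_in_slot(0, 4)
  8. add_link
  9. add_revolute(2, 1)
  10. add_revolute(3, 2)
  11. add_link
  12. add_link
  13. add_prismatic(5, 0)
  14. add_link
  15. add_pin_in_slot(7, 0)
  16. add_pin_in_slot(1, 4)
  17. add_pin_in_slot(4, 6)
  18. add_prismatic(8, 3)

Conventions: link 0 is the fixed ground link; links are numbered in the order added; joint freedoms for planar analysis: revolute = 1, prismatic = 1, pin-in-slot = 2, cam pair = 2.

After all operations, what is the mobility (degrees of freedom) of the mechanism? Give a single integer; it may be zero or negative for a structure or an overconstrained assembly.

ground; <1,0,0>
#1 <2,0,0>
R:0↔1 J1 <2,1,0>
#2 <3,1,0>
#3 <4,1,0>
C:1↔3 J2 <4,1,1>
#4 <5,1,1>
PS:0↔4 J2 <5,1,2>
#5 <6,1,2>
R:2↔1 J1 <6,2,2>
R:3↔2 J1 <6,3,2>
#6 <7,3,2>
#7 <8,3,2>
P:5↔0 J1 <8,4,2>
#8 <9,4,2>
PS:7↔0 J2 <9,4,3>
PS:1↔4 J2 <9,4,4>
PS:4↔6 J2 <9,4,5>
P:8↔3 J1 <9,5,5>
3×8 − 2×5 − 1×5 = 9

M = 9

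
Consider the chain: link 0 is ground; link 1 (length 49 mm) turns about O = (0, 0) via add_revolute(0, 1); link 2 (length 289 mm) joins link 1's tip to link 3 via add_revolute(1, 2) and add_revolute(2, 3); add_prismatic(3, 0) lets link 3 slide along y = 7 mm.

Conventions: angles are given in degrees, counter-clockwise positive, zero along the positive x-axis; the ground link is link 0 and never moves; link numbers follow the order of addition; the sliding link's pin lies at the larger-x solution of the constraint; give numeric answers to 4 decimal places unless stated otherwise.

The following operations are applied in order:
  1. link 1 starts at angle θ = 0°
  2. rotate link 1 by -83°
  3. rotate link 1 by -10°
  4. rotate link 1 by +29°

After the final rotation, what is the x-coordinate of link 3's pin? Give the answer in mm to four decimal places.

geometry: r = 49 mm, L = 289 mm, e = 7 mm; θ starts at 0°
rotate link 1 by -83°: θ ← 0° -83° = -83°
rotate link 1 by -10°: θ ← -83° -10° = -93°
rotate link 1 by +29°: θ ← -93° +29° = -64°
crank pin P = (r cos θ, r sin θ) = (21.480186, -44.040908)
h = r sin θ − e = -44.040908 − 7 = -51.040908
x = r cos θ + √(L² − h²) = 21.480186 + 284.457072 = 305.937258

305.9373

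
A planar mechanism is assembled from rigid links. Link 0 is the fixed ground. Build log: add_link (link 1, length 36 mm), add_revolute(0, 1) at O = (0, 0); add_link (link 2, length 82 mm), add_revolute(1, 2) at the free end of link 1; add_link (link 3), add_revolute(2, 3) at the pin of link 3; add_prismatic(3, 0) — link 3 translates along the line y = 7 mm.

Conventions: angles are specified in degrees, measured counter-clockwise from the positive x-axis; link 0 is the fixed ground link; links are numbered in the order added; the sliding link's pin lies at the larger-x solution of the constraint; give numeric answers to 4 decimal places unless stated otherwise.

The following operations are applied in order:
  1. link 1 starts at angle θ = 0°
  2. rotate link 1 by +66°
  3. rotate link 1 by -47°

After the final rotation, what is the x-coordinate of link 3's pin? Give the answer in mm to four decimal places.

geometry: r = 36 mm, L = 82 mm, e = 7 mm; θ starts at 0°
rotate link 1 by +66°: θ ← 0° +66° = 66°
rotate link 1 by -47°: θ ← 66° -47° = 19°
crank pin P = (r cos θ, r sin θ) = (34.038669, 11.720454)
h = r sin θ − e = 11.720454 − 7 = 4.720454
x = r cos θ + √(L² − h²) = 34.038669 + 81.864017 = 115.902686

115.9027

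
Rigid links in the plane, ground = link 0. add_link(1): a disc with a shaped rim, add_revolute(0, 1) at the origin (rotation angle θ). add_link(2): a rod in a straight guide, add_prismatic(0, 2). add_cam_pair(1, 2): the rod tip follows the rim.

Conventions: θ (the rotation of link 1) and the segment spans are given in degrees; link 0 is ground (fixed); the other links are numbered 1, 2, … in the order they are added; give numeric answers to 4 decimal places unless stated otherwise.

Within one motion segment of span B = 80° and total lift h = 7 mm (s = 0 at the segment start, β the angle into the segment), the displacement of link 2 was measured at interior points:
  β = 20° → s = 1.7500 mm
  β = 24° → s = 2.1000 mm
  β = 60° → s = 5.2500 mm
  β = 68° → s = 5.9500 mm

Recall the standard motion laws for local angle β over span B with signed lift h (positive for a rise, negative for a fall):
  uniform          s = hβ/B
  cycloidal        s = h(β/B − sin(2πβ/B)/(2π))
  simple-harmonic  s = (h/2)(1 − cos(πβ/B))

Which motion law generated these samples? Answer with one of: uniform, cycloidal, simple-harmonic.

candidates at β/B = r: uniform s = h·r (linear in β); cycloidal s = h·(r − sin(2πr)/(2π)); simple-harmonic s = (h/2)(1 − cos(πr))
β=20°: printed 1.7500 | uniform 1.7500, cycloidal 0.6359, simple-harmonic 1.0251
β=24°: printed 2.1000 | uniform 2.1000, cycloidal 1.0404, simple-harmonic 1.4428
β=60°: printed 5.2500 | uniform 5.2500, cycloidal 6.3641, simple-harmonic 5.9749
β=68°: printed 5.9500 | uniform 5.9500, cycloidal 6.8513, simple-harmonic 6.6185
only one law matches every sample → uniform

uniform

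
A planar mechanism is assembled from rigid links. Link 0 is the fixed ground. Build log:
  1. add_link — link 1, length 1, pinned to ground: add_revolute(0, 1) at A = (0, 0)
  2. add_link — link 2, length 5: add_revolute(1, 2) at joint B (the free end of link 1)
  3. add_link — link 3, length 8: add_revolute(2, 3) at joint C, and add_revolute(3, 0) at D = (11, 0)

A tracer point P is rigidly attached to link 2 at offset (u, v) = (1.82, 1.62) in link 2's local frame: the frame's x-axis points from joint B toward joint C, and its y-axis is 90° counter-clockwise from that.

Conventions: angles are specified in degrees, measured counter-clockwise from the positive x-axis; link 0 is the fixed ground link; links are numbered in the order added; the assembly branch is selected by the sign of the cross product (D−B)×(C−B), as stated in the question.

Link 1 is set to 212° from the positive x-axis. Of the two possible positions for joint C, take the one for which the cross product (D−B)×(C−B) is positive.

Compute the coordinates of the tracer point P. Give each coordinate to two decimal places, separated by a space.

A=(0,0), D=(11.00,0)
B = A + 1.00·(cos212°, sin212°) = (-0.8480, -0.5299)
|BD| = 11.8599
circle(B,5.00) ∩ circle(D,8.00): a=4.2857, h=2.5753
  candidates: C₊=(3.3184,2.2343) cross=30.543; C₋=(3.5485,-2.9112) cross=-30.543
  branch + wants cross > 0 → take C=(3.3184,2.2343) (cross=30.543)
ex = (C−B)/|BC| = (0.8333,0.5529); ey = (-0.5529,0.8333)
P = B + 1.82·ex + 1.62·ey = (-0.2271,1.8262)

-0.23 1.83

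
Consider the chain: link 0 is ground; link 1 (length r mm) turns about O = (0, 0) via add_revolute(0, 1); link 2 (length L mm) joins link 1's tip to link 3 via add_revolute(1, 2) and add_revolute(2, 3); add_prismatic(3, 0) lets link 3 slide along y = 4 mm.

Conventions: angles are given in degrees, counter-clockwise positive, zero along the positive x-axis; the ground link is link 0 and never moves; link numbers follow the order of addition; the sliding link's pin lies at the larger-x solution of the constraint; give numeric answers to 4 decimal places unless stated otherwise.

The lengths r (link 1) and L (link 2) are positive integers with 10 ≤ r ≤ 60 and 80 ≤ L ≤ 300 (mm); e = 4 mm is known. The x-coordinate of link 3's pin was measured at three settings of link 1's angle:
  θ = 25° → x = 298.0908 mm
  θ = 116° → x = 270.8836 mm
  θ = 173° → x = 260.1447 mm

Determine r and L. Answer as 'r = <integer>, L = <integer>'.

constraint per measurement: (x − r cos θ)² + (r sin θ − e)² = L²
subtracting the θ₁ and θ₂ equations cancels the r² and L² terms:
r = (x₁² − x₂²) / (2[(x₁cos θ₁ + e sin θ₁) − (x₂cos θ₂ + e sin θ₂)]) = 20.0000 → r = 20
L² = (x₁ − r cos θ₁)² + (r sin θ₁ − e)² = 78400.0256 → L = 280.0000 → L = 280
check at θ₃=173°: x = 260.1447 (printed 260.1447) ✓

r = 20, L = 280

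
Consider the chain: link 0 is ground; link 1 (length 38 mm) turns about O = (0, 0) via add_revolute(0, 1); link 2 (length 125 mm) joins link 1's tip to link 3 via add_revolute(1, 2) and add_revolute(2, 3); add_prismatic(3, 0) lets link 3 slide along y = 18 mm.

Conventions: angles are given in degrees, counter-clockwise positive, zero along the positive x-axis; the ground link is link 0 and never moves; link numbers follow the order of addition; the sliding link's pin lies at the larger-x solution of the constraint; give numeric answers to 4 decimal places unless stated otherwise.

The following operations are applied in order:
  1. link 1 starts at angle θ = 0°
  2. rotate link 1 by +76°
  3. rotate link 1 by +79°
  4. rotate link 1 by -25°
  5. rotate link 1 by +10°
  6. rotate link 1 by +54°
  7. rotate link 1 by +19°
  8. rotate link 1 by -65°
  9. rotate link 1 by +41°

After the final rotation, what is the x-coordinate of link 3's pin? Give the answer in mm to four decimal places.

geometry: r = 38 mm, L = 125 mm, e = 18 mm; θ starts at 0°
rotate link 1 by +76°: θ ← 0° +76° = 76°
rotate link 1 by +79°: θ ← 76° +79° = 155°
rotate link 1 by -25°: θ ← 155° -25° = 130°
rotate link 1 by +10°: θ ← 130° +10° = 140°
rotate link 1 by +54°: θ ← 140° +54° = 194°
rotate link 1 by +19°: θ ← 194° +19° = 213°
rotate link 1 by -65°: θ ← 213° -65° = 148°
rotate link 1 by +41°: θ ← 148° +41° = 189°
crank pin P = (r cos θ, r sin θ) = (-37.532157, -5.944510)
h = r sin θ − e = -5.944510 − 18 = -23.944510
x = r cos θ + √(L² − h²) = -37.532157 + 122.685209 = 85.153052

85.1531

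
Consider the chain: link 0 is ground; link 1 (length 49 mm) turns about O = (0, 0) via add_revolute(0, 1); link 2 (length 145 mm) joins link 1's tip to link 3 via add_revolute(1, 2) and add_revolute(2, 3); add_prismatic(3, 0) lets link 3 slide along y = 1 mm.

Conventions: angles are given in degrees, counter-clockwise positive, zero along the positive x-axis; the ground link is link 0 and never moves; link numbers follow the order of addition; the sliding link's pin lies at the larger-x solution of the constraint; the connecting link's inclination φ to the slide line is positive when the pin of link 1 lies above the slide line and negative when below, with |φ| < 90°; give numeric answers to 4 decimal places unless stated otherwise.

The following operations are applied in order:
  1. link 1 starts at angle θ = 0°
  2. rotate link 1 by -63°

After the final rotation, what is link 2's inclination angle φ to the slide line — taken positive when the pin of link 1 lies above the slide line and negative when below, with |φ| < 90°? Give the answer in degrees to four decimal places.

geometry: r = 49 mm, L = 145 mm, e = 1 mm; θ starts at 0°
rotate link 1 by -63°: θ ← 0° -63° = -63°
h = r sin θ − e = -43.659320 − 1 = -44.659320
sin φ = h / L = -44.659320 / 145 = -0.30799531
φ = arcsin(-0.30799531) = -17.938460°

-17.9385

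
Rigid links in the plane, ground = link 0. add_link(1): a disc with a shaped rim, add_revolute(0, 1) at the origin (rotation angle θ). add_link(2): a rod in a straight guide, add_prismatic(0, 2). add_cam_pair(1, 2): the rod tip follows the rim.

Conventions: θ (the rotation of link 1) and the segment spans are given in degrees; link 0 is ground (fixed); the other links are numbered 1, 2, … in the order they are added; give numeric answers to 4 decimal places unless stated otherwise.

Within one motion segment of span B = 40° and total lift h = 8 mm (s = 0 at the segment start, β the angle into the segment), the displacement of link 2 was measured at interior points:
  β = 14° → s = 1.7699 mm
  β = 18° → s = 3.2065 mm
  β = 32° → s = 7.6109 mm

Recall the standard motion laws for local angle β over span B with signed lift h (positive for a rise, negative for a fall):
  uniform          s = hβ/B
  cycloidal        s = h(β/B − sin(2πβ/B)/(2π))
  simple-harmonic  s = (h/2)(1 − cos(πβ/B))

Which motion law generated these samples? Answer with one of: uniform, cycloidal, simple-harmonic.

candidates at β/B = r: uniform s = h·r (linear in β); cycloidal s = h·(r − sin(2πr)/(2π)); simple-harmonic s = (h/2)(1 − cos(πr))
β=14°: printed 1.7699 | uniform 2.8000, cycloidal 1.7699, simple-harmonic 2.1840
β=18°: printed 3.2065 | uniform 3.6000, cycloidal 3.2065, simple-harmonic 3.3743
β=32°: printed 7.6109 | uniform 6.4000, cycloidal 7.6109, simple-harmonic 7.2361
only one law matches every sample → cycloidal

cycloidal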